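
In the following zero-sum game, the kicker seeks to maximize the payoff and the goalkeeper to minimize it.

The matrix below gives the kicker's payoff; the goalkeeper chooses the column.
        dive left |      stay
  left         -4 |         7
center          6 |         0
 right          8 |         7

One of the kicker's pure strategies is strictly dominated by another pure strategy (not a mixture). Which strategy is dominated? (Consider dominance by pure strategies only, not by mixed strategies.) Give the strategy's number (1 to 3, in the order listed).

Compare center with right: 8 > 6, 7 > 0.
So right strictly dominates center for the kicker; center is strictly dominated.

2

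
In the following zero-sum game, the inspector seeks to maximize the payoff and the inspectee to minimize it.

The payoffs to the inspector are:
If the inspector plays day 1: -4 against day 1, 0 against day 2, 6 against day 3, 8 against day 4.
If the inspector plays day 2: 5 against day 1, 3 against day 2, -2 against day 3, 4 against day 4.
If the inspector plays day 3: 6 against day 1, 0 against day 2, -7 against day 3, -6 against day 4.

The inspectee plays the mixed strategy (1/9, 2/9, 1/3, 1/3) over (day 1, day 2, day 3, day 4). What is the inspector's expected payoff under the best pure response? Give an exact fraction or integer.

38/9

day 1: (-4)·(1/9) + (0)·(2/9) + (6)·(1/3) + (8)·(1/3) = 38/9.
day 2: (5)·(1/9) + (3)·(2/9) + (-2)·(1/3) + (4)·(1/3) = 17/9.
day 3: (6)·(1/9) + (0)·(2/9) + (-7)·(1/3) + (-6)·(1/3) = -11/3.
The best pure response is day 1 with expected payoff 38/9.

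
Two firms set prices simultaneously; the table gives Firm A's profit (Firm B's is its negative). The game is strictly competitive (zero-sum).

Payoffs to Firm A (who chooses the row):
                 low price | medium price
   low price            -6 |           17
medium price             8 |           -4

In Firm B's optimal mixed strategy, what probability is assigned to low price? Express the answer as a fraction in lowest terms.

Row minima are -6 and -4, so Firm A's maximin is -4; column maxima are 8 and 17, so Firm B's minimax is 8. These differ, so the equilibrium is in mixed strategies.
Let Firm B play low price with probability q. Firm A is indifferent when −6q + 17(1−q) = 8q − 4(1−q), giving q = 3/5.

3/5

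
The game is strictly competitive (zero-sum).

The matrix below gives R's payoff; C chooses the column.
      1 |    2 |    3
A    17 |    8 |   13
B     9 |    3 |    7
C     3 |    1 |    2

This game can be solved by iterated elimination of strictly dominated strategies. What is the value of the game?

Row B is strictly dominated by row A (17>9, 8>3, 13>7); eliminate B.
Column 1 is strictly dominated by 2 for C (8<17, 1<3); eliminate 1.
Column 3 is strictly dominated by 2 for C (8<13, 1<2); eliminate 3.
Row C is strictly dominated by row A (8>1); eliminate C.
Only (A, 2) remains, with payoff 8.

8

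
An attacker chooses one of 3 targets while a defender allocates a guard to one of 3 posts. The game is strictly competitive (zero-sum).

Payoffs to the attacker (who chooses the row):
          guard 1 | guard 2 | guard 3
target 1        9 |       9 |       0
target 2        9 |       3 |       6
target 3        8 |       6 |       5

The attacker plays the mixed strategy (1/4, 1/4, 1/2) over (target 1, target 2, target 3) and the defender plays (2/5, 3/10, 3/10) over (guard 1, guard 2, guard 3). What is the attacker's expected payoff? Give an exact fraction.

Against (2/5, 3/10, 3/10), each row's expected payoff is target 1: 63/10; target 2: 63/10; target 3: 13/2.
Taking the (1/4, 1/4, 1/2)-weighted average: (1/4)·(63/10) + (1/4)·(63/10) + (1/2)·(13/2) = 32/5.

32/5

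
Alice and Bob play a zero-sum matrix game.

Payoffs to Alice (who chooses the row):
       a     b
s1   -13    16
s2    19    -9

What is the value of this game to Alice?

187/57

Row minima are -13 and -9, so Alice's maximin is -9; column maxima are 19 and 16, so Bob's minimax is 16. These differ, so the equilibrium is in mixed strategies.
Let Alice play s1 with probability p. Bob is indifferent when −13p + 19(1−p) = 16p − 9(1−p), giving p = 28/57.
Let Bob play a with probability q. Alice is indifferent when −13q + 16(1−q) = 19q − 9(1−q), giving q = 25/57.
The value is -13·(25/57) + (16)·(32/57) = 187/57.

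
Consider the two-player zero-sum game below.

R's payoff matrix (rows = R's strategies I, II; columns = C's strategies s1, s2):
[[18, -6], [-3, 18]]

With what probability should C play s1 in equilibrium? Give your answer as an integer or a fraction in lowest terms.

Row minima are -6 and -3, so R's maximin is -3; column maxima are 18 and 18, so C's minimax is 18. These differ, so the equilibrium is in mixed strategies.
Let C play s1 with probability q. R is indifferent when 18q − 6(1−q) = −3q + 18(1−q), giving q = 8/15.

8/15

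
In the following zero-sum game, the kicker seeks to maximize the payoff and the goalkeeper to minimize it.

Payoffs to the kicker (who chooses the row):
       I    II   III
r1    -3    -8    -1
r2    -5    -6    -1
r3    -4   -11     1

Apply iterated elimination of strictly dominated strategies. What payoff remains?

Column I is strictly dominated by II for the goalkeeper (-8<-3, -6<-5, -11<-4); eliminate I.
Column III is strictly dominated by II for the goalkeeper (-8<-1, -6<-1, -11<1); eliminate III.
Row r3 is strictly dominated by row r1 (-8>-11); eliminate r3.
Row r1 is strictly dominated by row r2 (-6>-8); eliminate r1.
Only (r2, II) remains, with payoff -6.

-6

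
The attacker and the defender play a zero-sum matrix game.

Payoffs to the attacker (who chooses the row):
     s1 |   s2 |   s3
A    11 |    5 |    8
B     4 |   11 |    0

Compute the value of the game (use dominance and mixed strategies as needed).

44/7

Column s1 is strictly dominated by s3 for the defender (it gives the attacker more in every row).
The remaining 2×2 game on (A, B) × (s2, s3) has no saddle point. Let the attacker play A with probability p; indifference gives 5p + 11(1−p) = 8p, so p = 11/14.
Similarly the defender's optimal q on s2 is 4/7, and the value is 5·(4/7) + (8)·(3/7) = 44/7.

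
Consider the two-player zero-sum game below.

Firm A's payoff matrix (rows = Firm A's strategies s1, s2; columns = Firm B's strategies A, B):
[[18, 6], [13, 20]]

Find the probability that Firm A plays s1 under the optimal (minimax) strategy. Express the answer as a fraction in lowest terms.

Row minima are 6 and 13, so Firm A's maximin is 13; column maxima are 18 and 20, so Firm B's minimax is 18. These differ, so the equilibrium is in mixed strategies.
Let Firm A play s1 with probability p. Firm B is indifferent when 18p + 13(1−p) = 6p + 20(1−p), giving p = 7/19.

7/19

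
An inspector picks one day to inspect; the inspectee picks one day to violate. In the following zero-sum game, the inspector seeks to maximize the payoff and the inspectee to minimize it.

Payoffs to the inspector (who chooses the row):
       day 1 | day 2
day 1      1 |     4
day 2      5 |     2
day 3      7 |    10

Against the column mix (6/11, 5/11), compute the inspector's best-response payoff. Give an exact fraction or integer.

day 1: (1)·(6/11) + (4)·(5/11) = 26/11.
day 2: (5)·(6/11) + (2)·(5/11) = 40/11.
day 3: (7)·(6/11) + (10)·(5/11) = 92/11.
The best pure response is day 3 with expected payoff 92/11.

92/11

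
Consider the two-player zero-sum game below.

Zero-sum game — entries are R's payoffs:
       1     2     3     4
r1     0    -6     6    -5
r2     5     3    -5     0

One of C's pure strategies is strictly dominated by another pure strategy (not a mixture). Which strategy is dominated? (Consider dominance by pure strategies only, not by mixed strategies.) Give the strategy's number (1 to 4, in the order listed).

C prefers columns that give R less. Compare 1 with 2: -6 < 0, 3 < 5.
So 2 strictly dominates 1 for C; 1 is strictly dominated.

1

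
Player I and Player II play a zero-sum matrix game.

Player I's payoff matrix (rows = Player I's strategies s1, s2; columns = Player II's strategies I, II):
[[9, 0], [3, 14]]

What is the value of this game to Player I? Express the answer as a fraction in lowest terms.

63/10

Row minima are 0 and 3, so Player I's maximin is 3; column maxima are 9 and 14, so Player II's minimax is 9. These differ, so the equilibrium is in mixed strategies.
Let Player I play s1 with probability p. Player II is indifferent when 9p + 3(1−p) = 14(1−p), giving p = 11/20.
Let Player II play I with probability q. Player I is indifferent when 9q = 3q + 14(1−q), giving q = 7/10.
The value is 9·(7/10) + (0)·(3/10) = 63/10.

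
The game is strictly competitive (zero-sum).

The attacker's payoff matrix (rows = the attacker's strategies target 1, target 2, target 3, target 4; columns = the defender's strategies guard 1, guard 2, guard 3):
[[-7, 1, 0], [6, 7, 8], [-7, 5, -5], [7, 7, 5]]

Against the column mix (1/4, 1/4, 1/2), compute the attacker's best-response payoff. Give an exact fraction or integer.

target 1: (-7)·(1/4) + (1)·(1/4) + (0)·(1/2) = -3/2.
target 2: (6)·(1/4) + (7)·(1/4) + (8)·(1/2) = 29/4.
target 3: (-7)·(1/4) + (5)·(1/4) + (-5)·(1/2) = -3.
target 4: (7)·(1/4) + (7)·(1/4) + (5)·(1/2) = 6.
The best pure response is target 2 with expected payoff 29/4.

29/4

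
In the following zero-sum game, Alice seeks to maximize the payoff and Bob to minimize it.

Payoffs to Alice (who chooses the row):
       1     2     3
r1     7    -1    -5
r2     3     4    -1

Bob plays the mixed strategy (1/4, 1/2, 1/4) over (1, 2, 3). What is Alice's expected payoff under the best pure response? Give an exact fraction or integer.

r1: (7)·(1/4) + (-1)·(1/2) + (-5)·(1/4) = 0.
r2: (3)·(1/4) + (4)·(1/2) + (-1)·(1/4) = 5/2.
The best pure response is r2 with expected payoff 5/2.

5/2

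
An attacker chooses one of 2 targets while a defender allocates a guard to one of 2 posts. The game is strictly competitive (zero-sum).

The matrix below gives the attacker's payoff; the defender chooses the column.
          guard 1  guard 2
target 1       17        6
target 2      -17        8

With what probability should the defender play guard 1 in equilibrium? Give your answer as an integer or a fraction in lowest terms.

1/18

Row minima are 6 and -17, so the attacker's maximin is 6; column maxima are 17 and 8, so the defender's minimax is 8. These differ, so the equilibrium is in mixed strategies.
Let the defender play guard 1 with probability q. The attacker is indifferent when 17q + 6(1−q) = −17q + 8(1−q), giving q = 1/18.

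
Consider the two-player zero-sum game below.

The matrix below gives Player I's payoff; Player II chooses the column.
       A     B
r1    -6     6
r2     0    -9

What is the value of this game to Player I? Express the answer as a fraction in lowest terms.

Row minima are -6 and -9, so Player I's maximin is -6; column maxima are 0 and 6, so Player II's minimax is 0. These differ, so the equilibrium is in mixed strategies.
Let Player I play r1 with probability p. Player II is indifferent when −6p = 6p − 9(1−p), giving p = 3/7.
Let Player II play A with probability q. Player I is indifferent when −6q + 6(1−q) = −9(1−q), giving q = 5/7.
The value is -6·(5/7) + (6)·(2/7) = -18/7.

-18/7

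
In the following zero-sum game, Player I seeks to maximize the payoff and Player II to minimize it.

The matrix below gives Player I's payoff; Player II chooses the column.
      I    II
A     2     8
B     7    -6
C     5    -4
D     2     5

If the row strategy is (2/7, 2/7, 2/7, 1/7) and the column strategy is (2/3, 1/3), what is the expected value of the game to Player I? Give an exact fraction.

Against (2/3, 1/3), each row's expected payoff is A: 4; B: 8/3; C: 2; D: 3.
Taking the (2/7, 2/7, 2/7, 1/7)-weighted average: (2/7)·(4) + (2/7)·(8/3) + (2/7)·(2) + (1/7)·(3) = 61/21.

61/21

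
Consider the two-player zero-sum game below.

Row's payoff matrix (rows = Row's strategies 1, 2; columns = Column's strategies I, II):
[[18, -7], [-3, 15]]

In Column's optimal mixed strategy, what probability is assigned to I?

Row minima are -7 and -3, so Row's maximin is -3; column maxima are 18 and 15, so Column's minimax is 15. These differ, so the equilibrium is in mixed strategies.
Let Column play I with probability q. Row is indifferent when 18q − 7(1−q) = −3q + 15(1−q), giving q = 22/43.

22/43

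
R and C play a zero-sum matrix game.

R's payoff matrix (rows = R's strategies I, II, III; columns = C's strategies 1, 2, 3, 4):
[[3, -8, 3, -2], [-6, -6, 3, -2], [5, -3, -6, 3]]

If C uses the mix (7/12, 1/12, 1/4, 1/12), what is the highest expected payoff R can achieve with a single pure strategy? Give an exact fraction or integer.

I: (3)·(7/12) + (-8)·(1/12) + (3)·(1/4) + (-2)·(1/12) = 5/3.
II: (-6)·(7/12) + (-6)·(1/12) + (3)·(1/4) + (-2)·(1/12) = -41/12.
III: (5)·(7/12) + (-3)·(1/12) + (-6)·(1/4) + (3)·(1/12) = 17/12.
The best pure response is I with expected payoff 5/3.

5/3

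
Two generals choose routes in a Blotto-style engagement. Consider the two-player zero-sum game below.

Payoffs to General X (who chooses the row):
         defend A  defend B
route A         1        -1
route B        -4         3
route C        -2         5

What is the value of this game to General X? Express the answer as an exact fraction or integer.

1/3

Row route B is strictly dominated by row route C, so General X never plays it.
The remaining 2×2 game on (route A, route C) × (defend A, defend B) has no saddle point. Let General X play route A with probability p; indifference gives p − 2(1−p) = −p + 5(1−p), so p = 7/9.
Similarly General Y's optimal q on defend A is 2/3, and the value is 1·(2/3) + (-1)·(1/3) = 1/3.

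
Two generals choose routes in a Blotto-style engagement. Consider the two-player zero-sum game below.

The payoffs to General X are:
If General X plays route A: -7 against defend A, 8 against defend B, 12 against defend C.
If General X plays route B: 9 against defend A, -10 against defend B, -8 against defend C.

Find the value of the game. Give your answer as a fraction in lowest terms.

Column defend C is strictly dominated by defend B for General Y (it gives General X more in every row).
The remaining 2×2 game on (route A, route B) × (defend A, defend B) has no saddle point. Let General X play route A with probability p; indifference gives −7p + 9(1−p) = 8p − 10(1−p), so p = 19/34.
Similarly General Y's optimal q on defend A is 9/17, and the value is -7·(9/17) + (8)·(8/17) = 1/17.

1/17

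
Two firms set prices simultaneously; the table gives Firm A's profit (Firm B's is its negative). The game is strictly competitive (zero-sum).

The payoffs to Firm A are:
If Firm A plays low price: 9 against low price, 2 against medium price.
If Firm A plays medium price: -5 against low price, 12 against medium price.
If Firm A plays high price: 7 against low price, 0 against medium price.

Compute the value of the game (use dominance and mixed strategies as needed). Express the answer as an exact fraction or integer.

59/12

Row high price is strictly dominated by row low price, so Firm A never plays it.
The remaining 2×2 game on (low price, medium price) × (low price, medium price) has no saddle point. Let Firm A play low price with probability p; indifference gives 9p − 5(1−p) = 2p + 12(1−p), so p = 17/24.
Similarly Firm B's optimal q on low price is 5/12, and the value is 9·(5/12) + (2)·(7/12) = 59/12.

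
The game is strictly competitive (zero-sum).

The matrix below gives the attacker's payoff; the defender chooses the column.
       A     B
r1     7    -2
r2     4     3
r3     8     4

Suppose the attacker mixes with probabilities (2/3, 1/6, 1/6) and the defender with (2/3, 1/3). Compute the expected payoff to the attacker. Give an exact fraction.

Against (2/3, 1/3), each row's expected payoff is r1: 4; r2: 11/3; r3: 20/3.
Taking the (2/3, 1/6, 1/6)-weighted average: (2/3)·(4) + (1/6)·(11/3) + (1/6)·(20/3) = 79/18.

79/18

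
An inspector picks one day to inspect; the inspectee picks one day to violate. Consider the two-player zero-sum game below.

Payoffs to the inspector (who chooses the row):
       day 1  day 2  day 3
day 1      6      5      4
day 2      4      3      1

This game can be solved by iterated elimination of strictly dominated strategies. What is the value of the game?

4

Row day 2 is strictly dominated by row day 1 (6>4, 5>3, 4>1); eliminate day 2.
Column day 1 is strictly dominated by day 2 for the inspectee (5<6); eliminate day 1.
Column day 2 is strictly dominated by day 3 for the inspectee (4<5); eliminate day 2.
Only (day 1, day 3) remains, with payoff 4.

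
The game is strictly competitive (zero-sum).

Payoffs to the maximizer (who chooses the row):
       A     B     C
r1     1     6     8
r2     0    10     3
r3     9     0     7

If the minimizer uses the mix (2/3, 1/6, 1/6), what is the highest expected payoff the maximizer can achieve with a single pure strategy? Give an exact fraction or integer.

43/6

r1: (1)·(2/3) + (6)·(1/6) + (8)·(1/6) = 3.
r2: (0)·(2/3) + (10)·(1/6) + (3)·(1/6) = 13/6.
r3: (9)·(2/3) + (0)·(1/6) + (7)·(1/6) = 43/6.
The best pure response is r3 with expected payoff 43/6.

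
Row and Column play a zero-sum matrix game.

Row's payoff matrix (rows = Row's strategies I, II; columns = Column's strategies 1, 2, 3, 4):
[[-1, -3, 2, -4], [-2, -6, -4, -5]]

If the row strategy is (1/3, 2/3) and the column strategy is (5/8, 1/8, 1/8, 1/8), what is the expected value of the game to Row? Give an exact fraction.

Against (5/8, 1/8, 1/8, 1/8), each row's expected payoff is I: -5/4; II: -25/8.
Taking the (1/3, 2/3)-weighted average: (1/3)·(-5/4) + (2/3)·(-25/8) = -5/2.

-5/2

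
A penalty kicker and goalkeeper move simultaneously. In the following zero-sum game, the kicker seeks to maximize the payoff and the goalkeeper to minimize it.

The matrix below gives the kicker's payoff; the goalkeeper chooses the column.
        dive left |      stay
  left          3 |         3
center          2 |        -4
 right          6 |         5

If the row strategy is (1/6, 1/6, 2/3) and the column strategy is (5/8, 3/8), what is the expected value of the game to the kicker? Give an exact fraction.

101/24

Against (5/8, 3/8), each row's expected payoff is left: 3; center: -1/4; right: 45/8.
Taking the (1/6, 1/6, 2/3)-weighted average: (1/6)·(3) + (1/6)·(-1/4) + (2/3)·(45/8) = 101/24.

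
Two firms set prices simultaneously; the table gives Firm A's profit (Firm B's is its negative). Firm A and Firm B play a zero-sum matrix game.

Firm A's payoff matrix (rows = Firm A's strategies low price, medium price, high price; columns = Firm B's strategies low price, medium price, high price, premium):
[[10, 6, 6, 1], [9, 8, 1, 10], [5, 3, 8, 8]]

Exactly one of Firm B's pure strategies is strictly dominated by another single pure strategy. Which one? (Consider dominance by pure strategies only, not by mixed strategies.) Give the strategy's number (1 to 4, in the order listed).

Firm B prefers columns that give Firm A less. Compare low price with medium price: 6 < 10, 8 < 9, 3 < 5.
So medium price strictly dominates low price for Firm B; low price is strictly dominated.

1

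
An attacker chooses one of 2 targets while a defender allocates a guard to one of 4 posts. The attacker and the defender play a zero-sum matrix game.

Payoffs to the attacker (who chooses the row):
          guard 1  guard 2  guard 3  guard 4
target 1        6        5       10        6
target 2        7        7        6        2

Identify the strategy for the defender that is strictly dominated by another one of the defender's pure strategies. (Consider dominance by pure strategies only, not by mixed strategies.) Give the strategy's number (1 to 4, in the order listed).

3

The defender prefers columns that give the attacker less. Compare guard 3 with guard 4: 6 < 10, 2 < 6.
So guard 4 strictly dominates guard 3 for the defender; guard 3 is strictly dominated.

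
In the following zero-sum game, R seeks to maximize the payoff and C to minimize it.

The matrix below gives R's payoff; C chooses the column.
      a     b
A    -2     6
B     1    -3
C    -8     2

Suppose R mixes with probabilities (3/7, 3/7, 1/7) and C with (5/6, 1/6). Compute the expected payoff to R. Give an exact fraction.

-22/21

Against (5/6, 1/6), each row's expected payoff is A: -2/3; B: 1/3; C: -19/3.
Taking the (3/7, 3/7, 1/7)-weighted average: (3/7)·(-2/3) + (3/7)·(1/3) + (1/7)·(-19/3) = -22/21.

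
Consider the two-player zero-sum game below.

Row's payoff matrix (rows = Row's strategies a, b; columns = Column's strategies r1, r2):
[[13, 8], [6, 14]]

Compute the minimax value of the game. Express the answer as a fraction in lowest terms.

134/13

Row minima are 8 and 6, so Row's maximin is 8; column maxima are 13 and 14, so Column's minimax is 13. These differ, so the equilibrium is in mixed strategies.
Let Row play a with probability p. Column is indifferent when 13p + 6(1−p) = 8p + 14(1−p), giving p = 8/13.
Let Column play r1 with probability q. Row is indifferent when 13q + 8(1−q) = 6q + 14(1−q), giving q = 6/13.
The value is 13·(6/13) + (8)·(7/13) = 134/13.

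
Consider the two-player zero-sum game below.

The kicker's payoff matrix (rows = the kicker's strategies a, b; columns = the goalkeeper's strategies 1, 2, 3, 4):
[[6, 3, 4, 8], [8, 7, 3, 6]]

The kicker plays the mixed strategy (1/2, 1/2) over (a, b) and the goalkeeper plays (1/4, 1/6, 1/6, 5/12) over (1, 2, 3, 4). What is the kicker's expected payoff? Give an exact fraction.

73/12

Against (1/4, 1/6, 1/6, 5/12), each row's expected payoff is a: 6; b: 37/6.
Taking the (1/2, 1/2)-weighted average: (1/2)·(6) + (1/2)·(37/6) = 73/12.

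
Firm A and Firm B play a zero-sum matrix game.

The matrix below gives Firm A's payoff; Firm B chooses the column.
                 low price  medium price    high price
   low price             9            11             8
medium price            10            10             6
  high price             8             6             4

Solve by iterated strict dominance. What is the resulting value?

Row high price is strictly dominated by row low price (9>8, 11>6, 8>4); eliminate high price.
Column medium price is strictly dominated by high price for Firm B (8<11, 6<10); eliminate medium price.
Column low price is strictly dominated by high price for Firm B (8<9, 6<10); eliminate low price.
Row medium price is strictly dominated by row low price (8>6); eliminate medium price.
Only (low price, high price) remains, with payoff 8.

8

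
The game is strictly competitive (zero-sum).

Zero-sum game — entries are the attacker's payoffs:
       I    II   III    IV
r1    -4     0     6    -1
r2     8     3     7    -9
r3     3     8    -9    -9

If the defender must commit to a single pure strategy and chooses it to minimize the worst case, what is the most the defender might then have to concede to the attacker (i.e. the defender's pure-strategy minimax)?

-1

The worst case (largest entry) in each column is I: 8, II: 8, III: 7, IV: -1.
The best (smallest) of these is -1.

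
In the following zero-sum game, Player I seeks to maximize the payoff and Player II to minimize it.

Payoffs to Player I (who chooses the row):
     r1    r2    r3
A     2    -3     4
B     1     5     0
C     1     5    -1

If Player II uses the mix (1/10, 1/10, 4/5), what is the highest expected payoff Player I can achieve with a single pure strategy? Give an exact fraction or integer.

A: (2)·(1/10) + (-3)·(1/10) + (4)·(4/5) = 31/10.
B: (1)·(1/10) + (5)·(1/10) + (0)·(4/5) = 3/5.
C: (1)·(1/10) + (5)·(1/10) + (-1)·(4/5) = -1/5.
The best pure response is A with expected payoff 31/10.

31/10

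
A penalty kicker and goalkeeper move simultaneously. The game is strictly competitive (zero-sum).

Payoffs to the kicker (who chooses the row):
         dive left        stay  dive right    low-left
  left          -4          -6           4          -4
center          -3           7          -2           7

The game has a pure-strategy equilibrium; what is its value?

-3

Row minima: -6, -3 → the kicker's maximin is -3.
Column maxima: -3, 7, 4, 7 → the goalkeeper's minimax is -3.
They coincide at (center, dive left), so the value is -3.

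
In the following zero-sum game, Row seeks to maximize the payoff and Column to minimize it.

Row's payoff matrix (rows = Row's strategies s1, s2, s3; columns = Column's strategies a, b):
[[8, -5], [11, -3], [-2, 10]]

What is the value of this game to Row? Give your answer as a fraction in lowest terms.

Row s1 is strictly dominated by row s2, so Row never plays it.
The remaining 2×2 game on (s2, s3) × (a, b) has no saddle point. Let Row play s2 with probability p; indifference gives 11p − 2(1−p) = −3p + 10(1−p), so p = 6/13.
Similarly Column's optimal q on a is 1/2, and the value is 11·(1/2) + (-3)·(1/2) = 4.

4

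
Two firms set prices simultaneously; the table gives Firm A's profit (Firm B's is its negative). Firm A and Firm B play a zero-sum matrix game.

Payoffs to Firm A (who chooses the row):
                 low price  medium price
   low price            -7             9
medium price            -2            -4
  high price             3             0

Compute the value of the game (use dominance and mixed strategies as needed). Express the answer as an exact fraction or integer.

27/19

Row medium price is strictly dominated by row high price, so Firm A never plays it.
The remaining 2×2 game on (low price, high price) × (low price, medium price) has no saddle point. Let Firm A play low price with probability p; indifference gives −7p + 3(1−p) = 9p, so p = 3/19.
Similarly Firm B's optimal q on low price is 9/19, and the value is -7·(9/19) + (9)·(10/19) = 27/19.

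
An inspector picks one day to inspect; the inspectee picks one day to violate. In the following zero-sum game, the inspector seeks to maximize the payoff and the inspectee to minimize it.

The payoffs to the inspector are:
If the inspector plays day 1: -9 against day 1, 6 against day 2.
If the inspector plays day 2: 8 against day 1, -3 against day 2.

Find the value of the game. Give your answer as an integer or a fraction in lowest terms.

Row minima are -9 and -3, so the inspector's maximin is -3; column maxima are 8 and 6, so the inspectee's minimax is 6. These differ, so the equilibrium is in mixed strategies.
Let the inspector play day 1 with probability p. The inspectee is indifferent when −9p + 8(1−p) = 6p − 3(1−p), giving p = 11/26.
Let the inspectee play day 1 with probability q. The inspector is indifferent when −9q + 6(1−q) = 8q − 3(1−q), giving q = 9/26.
The value is -9·(9/26) + (6)·(17/26) = 21/26.

21/26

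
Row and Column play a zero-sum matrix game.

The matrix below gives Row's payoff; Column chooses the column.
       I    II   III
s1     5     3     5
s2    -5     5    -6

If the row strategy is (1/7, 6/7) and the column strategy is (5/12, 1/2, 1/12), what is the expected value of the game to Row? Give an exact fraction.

1/2

Against (5/12, 1/2, 1/12), each row's expected payoff is s1: 4; s2: -1/12.
Taking the (1/7, 6/7)-weighted average: (1/7)·(4) + (6/7)·(-1/12) = 1/2.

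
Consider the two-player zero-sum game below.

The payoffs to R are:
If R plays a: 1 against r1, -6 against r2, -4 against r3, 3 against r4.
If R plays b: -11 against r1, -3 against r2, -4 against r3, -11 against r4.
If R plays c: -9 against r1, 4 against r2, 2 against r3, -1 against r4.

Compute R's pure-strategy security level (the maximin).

-6

The worst-case payoff for each row is a: -6, b: -11, c: -9.
The best of these is -6.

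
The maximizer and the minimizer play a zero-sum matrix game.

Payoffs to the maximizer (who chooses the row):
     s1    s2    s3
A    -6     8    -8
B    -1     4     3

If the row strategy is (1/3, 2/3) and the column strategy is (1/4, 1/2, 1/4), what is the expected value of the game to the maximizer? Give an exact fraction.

11/6

Against (1/4, 1/2, 1/4), each row's expected payoff is A: 1/2; B: 5/2.
Taking the (1/3, 2/3)-weighted average: (1/3)·(1/2) + (2/3)·(5/2) = 11/6.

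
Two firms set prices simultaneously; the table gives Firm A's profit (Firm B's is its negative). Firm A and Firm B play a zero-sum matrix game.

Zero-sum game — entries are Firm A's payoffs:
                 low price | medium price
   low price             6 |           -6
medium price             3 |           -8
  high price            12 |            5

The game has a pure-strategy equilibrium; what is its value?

Row minima: -6, -8, 5 → Firm A's maximin is 5.
Column maxima: 12, 5 → Firm B's minimax is 5.
They coincide at (high price, medium price), so the value is 5.

5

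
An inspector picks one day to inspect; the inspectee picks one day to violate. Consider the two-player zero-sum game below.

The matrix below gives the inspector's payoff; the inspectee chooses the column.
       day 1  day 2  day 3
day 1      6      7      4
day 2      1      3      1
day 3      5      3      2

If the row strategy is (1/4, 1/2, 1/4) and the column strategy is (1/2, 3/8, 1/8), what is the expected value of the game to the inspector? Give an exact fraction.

Against (1/2, 3/8, 1/8), each row's expected payoff is day 1: 49/8; day 2: 7/4; day 3: 31/8.
Taking the (1/4, 1/2, 1/4)-weighted average: (1/4)·(49/8) + (1/2)·(7/4) + (1/4)·(31/8) = 27/8.

27/8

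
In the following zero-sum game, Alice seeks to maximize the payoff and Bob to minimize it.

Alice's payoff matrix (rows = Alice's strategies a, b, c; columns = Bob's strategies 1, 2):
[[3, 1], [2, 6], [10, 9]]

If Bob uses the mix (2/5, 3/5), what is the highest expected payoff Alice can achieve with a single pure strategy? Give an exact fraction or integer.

47/5

a: (3)·(2/5) + (1)·(3/5) = 9/5.
b: (2)·(2/5) + (6)·(3/5) = 22/5.
c: (10)·(2/5) + (9)·(3/5) = 47/5.
The best pure response is c with expected payoff 47/5.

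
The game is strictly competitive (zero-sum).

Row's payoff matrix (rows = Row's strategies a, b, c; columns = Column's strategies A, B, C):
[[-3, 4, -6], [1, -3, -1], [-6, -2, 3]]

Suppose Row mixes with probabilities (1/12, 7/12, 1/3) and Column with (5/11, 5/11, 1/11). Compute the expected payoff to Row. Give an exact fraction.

Against (5/11, 5/11, 1/11), each row's expected payoff is a: -1/11; b: -1; c: -37/11.
Taking the (1/12, 7/12, 1/3)-weighted average: (1/12)·(-1/11) + (7/12)·(-1) + (1/3)·(-37/11) = -113/66.

-113/66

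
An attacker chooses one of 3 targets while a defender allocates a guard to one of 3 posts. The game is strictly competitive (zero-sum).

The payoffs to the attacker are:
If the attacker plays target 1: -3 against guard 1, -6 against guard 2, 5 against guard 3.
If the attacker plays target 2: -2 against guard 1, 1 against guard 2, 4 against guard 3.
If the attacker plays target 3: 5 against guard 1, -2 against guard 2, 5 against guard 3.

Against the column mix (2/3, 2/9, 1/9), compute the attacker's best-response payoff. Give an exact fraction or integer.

target 1: (-3)·(2/3) + (-6)·(2/9) + (5)·(1/9) = -25/9.
target 2: (-2)·(2/3) + (1)·(2/9) + (4)·(1/9) = -2/3.
target 3: (5)·(2/3) + (-2)·(2/9) + (5)·(1/9) = 31/9.
The best pure response is target 3 with expected payoff 31/9.

31/9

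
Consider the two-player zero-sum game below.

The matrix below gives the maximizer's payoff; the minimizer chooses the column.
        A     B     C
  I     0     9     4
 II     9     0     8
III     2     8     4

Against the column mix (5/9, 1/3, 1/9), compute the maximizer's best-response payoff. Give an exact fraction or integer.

I: (0)·(5/9) + (9)·(1/3) + (4)·(1/9) = 31/9.
II: (9)·(5/9) + (0)·(1/3) + (8)·(1/9) = 53/9.
III: (2)·(5/9) + (8)·(1/3) + (4)·(1/9) = 38/9.
The best pure response is II with expected payoff 53/9.

53/9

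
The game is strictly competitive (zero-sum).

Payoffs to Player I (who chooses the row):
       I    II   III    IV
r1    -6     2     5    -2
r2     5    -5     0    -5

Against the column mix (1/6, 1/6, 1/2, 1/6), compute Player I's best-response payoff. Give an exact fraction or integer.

r1: (-6)·(1/6) + (2)·(1/6) + (5)·(1/2) + (-2)·(1/6) = 3/2.
r2: (5)·(1/6) + (-5)·(1/6) + (0)·(1/2) + (-5)·(1/6) = -5/6.
The best pure response is r1 with expected payoff 3/2.

3/2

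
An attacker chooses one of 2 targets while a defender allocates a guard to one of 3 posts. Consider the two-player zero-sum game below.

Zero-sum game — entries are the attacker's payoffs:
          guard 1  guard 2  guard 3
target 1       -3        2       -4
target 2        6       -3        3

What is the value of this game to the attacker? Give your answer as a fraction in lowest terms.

Column guard 1 is strictly dominated by guard 3 for the defender (it gives the attacker more in every row).
The remaining 2×2 game on (target 1, target 2) × (guard 2, guard 3) has no saddle point. Let the attacker play target 1 with probability p; indifference gives 2p − 3(1−p) = −4p + 3(1−p), so p = 1/2.
Similarly the defender's optimal q on guard 2 is 7/12, and the value is 2·(7/12) + (-4)·(5/12) = -1/2.

-1/2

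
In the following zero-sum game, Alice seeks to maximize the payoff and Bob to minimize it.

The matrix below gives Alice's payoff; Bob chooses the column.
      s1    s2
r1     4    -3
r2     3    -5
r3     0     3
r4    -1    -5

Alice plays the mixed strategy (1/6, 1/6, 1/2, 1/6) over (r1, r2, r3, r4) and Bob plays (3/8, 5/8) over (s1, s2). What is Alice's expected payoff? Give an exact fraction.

-1/24

Against (3/8, 5/8), each row's expected payoff is r1: -3/8; r2: -2; r3: 15/8; r4: -7/2.
Taking the (1/6, 1/6, 1/2, 1/6)-weighted average: (1/6)·(-3/8) + (1/6)·(-2) + (1/2)·(15/8) + (1/6)·(-7/2) = -1/24.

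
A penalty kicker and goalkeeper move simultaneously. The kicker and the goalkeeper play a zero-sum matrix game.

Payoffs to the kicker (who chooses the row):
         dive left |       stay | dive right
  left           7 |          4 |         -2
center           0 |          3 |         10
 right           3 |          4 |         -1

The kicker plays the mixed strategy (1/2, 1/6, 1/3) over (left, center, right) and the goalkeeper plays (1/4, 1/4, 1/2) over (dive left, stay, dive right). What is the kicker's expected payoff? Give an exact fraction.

Against (1/4, 1/4, 1/2), each row's expected payoff is left: 7/4; center: 23/4; right: 5/4.
Taking the (1/2, 1/6, 1/3)-weighted average: (1/2)·(7/4) + (1/6)·(23/4) + (1/3)·(5/4) = 9/4.

9/4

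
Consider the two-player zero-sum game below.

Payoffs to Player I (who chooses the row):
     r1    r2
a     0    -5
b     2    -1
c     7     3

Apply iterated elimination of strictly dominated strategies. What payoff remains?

3

Column r1 is strictly dominated by r2 for Player II (-5<0, -1<2, 3<7); eliminate r1.
Row b is strictly dominated by row c (3>-1); eliminate b.
Row a is strictly dominated by row c (3>-5); eliminate a.
Only (c, r2) remains, with payoff 3.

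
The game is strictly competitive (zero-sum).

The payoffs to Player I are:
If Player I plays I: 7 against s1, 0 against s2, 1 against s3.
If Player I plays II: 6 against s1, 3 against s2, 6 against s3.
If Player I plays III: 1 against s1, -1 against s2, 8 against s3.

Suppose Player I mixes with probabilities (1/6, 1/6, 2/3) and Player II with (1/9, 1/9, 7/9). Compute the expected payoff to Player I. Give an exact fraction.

Against (1/9, 1/9, 7/9), each row's expected payoff is I: 14/9; II: 17/3; III: 56/9.
Taking the (1/6, 1/6, 2/3)-weighted average: (1/6)·(14/9) + (1/6)·(17/3) + (2/3)·(56/9) = 289/54.

289/54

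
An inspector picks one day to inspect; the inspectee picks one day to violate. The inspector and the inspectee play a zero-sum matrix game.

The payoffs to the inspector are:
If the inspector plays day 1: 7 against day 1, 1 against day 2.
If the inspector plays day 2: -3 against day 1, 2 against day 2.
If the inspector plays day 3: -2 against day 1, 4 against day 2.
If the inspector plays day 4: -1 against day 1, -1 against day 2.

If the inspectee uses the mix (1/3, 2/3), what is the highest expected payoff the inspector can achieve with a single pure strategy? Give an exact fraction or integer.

3

day 1: (7)·(1/3) + (1)·(2/3) = 3.
day 2: (-3)·(1/3) + (2)·(2/3) = 1/3.
day 3: (-2)·(1/3) + (4)·(2/3) = 2.
day 4: (-1)·(1/3) + (-1)·(2/3) = -1.
The best pure response is day 1 with expected payoff 3.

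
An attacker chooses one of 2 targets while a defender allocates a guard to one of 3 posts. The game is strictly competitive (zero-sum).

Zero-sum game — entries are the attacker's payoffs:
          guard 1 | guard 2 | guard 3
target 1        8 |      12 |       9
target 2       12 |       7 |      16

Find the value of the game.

Column guard 3 is strictly dominated by guard 1 for the defender (it gives the attacker more in every row).
The remaining 2×2 game on (target 1, target 2) × (guard 1, guard 2) has no saddle point. Let the attacker play target 1 with probability p; indifference gives 8p + 12(1−p) = 12p + 7(1−p), so p = 5/9.
Similarly the defender's optimal q on guard 1 is 5/9, and the value is 8·(5/9) + (12)·(4/9) = 88/9.

88/9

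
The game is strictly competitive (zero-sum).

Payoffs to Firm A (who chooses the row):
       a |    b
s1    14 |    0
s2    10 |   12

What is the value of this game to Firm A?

21/2

Row minima are 0 and 10, so Firm A's maximin is 10; column maxima are 14 and 12, so Firm B's minimax is 12. These differ, so the equilibrium is in mixed strategies.
Let Firm A play s1 with probability p. Firm B is indifferent when 14p + 10(1−p) = 12(1−p), giving p = 1/8.
Let Firm B play a with probability q. Firm A is indifferent when 14q = 10q + 12(1−q), giving q = 3/4.
The value is 14·(3/4) + (0)·(1/4) = 21/2.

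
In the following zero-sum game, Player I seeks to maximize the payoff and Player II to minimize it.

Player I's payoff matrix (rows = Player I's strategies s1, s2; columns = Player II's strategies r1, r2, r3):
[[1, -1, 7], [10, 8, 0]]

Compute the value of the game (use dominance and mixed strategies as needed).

Column r1 is strictly dominated by r2 for Player II (it gives Player I more in every row).
The remaining 2×2 game on (s1, s2) × (r2, r3) has no saddle point. Let Player I play s1 with probability p; indifference gives −p + 8(1−p) = 7p, so p = 1/2.
Similarly Player II's optimal q on r2 is 7/16, and the value is -1·(7/16) + (7)·(9/16) = 7/2.

7/2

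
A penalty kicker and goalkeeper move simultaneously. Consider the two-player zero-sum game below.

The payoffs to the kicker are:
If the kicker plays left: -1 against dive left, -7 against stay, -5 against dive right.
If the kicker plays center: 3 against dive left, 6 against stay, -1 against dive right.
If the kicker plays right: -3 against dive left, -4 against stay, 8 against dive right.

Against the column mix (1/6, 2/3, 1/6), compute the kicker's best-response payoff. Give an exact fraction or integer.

13/3

left: (-1)·(1/6) + (-7)·(2/3) + (-5)·(1/6) = -17/3.
center: (3)·(1/6) + (6)·(2/3) + (-1)·(1/6) = 13/3.
right: (-3)·(1/6) + (-4)·(2/3) + (8)·(1/6) = -11/6.
The best pure response is center with expected payoff 13/3.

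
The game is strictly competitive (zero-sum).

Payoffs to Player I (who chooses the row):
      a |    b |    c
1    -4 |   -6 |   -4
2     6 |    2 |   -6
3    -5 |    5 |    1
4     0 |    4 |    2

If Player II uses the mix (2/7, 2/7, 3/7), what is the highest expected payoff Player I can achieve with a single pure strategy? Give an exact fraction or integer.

2

1: (-4)·(2/7) + (-6)·(2/7) + (-4)·(3/7) = -32/7.
2: (6)·(2/7) + (2)·(2/7) + (-6)·(3/7) = -2/7.
3: (-5)·(2/7) + (5)·(2/7) + (1)·(3/7) = 3/7.
4: (0)·(2/7) + (4)·(2/7) + (2)·(3/7) = 2.
The best pure response is 4 with expected payoff 2.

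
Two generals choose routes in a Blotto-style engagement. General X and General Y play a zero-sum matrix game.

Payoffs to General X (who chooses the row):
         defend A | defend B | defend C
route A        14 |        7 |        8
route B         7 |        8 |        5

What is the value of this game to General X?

29/4

Column defend A is strictly dominated by defend C for General Y (it gives General X more in every row).
The remaining 2×2 game on (route A, route B) × (defend B, defend C) has no saddle point. Let General X play route A with probability p; indifference gives 7p + 8(1−p) = 8p + 5(1−p), so p = 3/4.
Similarly General Y's optimal q on defend B is 3/4, and the value is 7·(3/4) + (8)·(1/4) = 29/4.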